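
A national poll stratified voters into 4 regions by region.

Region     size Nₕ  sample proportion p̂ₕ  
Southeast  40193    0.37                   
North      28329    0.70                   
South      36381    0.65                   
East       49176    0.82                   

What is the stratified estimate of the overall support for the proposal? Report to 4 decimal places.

N = 40193 + 28329 + 36381 + 49176 = 154079.
Overall proportion = Σ (Nₕ/N)·p̂ₕ.
Σ Nₕp̂ₕ = 14871.41 + 19830.3 + 23647.65 + 40324.32 = 98673.68.
98673.68 / 154079 = 0.640410... → 0.6404.

0.6404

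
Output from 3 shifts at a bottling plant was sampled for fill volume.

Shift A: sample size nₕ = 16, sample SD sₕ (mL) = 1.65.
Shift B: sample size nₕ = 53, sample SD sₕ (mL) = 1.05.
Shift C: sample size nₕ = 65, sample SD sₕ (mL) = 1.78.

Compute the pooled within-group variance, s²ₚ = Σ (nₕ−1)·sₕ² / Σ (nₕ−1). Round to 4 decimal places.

2.2973

A: (16−1)·1.65² = 15·2.7225 = 40.8375
B: (53−1)·1.05² = 52·1.1025 = 57.33
C: (65−1)·1.78² = 64·3.1684 = 202.7776
Numerator = 300.9451; denominator = Σ(nₕ−1) = 131.
s²ₚ = 300.9451/131 = 2.297291... → 2.2973.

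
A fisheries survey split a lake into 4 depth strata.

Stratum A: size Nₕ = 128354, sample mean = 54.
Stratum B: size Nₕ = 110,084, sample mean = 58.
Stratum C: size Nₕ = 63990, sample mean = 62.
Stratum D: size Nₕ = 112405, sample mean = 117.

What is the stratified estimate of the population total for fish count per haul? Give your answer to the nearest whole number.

A: 128354·54 = 6931116
B: 110084·58 = 6384872
C: 63990·62 = 3967380
D: 112405·117 = 13151385
τ̂ = Σ Nₕx̄ₕ = 30434753.

30434753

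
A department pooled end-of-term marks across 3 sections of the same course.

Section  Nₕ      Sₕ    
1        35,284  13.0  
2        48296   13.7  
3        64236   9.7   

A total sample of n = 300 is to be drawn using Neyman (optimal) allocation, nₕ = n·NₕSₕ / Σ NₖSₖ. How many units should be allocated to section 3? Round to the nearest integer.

Σ NₕSₕ = 35284·13.0 + 48296·13.7 + 64236·9.7 = 1743436.4.
Share for 3: 623089.2/1743436.4 = 0.35739.
n_3 = 300 × 0.35739 = 107.217... → 107.

107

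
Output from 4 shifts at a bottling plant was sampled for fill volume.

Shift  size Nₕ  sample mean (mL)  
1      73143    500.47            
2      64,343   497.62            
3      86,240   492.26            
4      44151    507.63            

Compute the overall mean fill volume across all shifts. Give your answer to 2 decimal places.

498.32

N = 73143 + 64343 + 86240 + 44151 = 267877.
Weight each subgroup mean by Nₕ/N and sum.
Σ Nₕx̄ₕ = 73143·500.47 + 64343·497.62 + 86240·492.26 + 44151·507.63 = 36605877.21 + 32018363.66 + 42452502.4 + 22412372.13 = 133489115.4.
Divide by N: 133489115.4 / 267877 = 498.3224... → 498.32.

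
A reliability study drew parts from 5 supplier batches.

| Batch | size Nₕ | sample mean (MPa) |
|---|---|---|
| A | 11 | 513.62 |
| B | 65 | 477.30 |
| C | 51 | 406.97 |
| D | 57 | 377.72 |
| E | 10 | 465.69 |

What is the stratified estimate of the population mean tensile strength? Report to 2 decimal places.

431.01

N = 194; weights Wₕ = Nₕ/N = (0.0567, 0.3351, 0.2629, 0.2938, 0.0515).
x̄_st = Σ Wₕ·x̄ₕ = 0.0567·513.62 + 0.3351·477.30 + 0.2629·406.97 + 0.2938·377.72 + 0.0515·465.69 ≈ 431.0141...
→ 431.01.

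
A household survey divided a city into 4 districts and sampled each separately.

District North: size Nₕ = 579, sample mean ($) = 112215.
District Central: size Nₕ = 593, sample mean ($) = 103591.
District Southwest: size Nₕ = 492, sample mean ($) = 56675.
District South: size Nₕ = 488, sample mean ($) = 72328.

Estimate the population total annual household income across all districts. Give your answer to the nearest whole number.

Estimate total by summing Nₕ·x̄ₕ over strata.
579·112215 + 593·103591 + 492·56675 + 488·72328 = 64972485 + 61429463 + 27884100 + 35296064 = 189582112.

189582112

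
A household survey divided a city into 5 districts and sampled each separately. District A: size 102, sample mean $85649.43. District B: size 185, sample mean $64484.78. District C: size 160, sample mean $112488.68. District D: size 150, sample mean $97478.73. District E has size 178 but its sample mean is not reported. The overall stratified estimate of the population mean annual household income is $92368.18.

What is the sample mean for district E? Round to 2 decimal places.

Σ Nₕx̄ₕ = N·μ, so 178·x̄_E = 775·92368.18 − (102·85649.43 + 185·64484.78 + 160·112488.68 + 150·97478.73).
= 71585339.5 − 53285924.46 = 18299415.04.
x̄_E = 18299415.04 / 178 = 102805.7025... → 102805.70.

102805.70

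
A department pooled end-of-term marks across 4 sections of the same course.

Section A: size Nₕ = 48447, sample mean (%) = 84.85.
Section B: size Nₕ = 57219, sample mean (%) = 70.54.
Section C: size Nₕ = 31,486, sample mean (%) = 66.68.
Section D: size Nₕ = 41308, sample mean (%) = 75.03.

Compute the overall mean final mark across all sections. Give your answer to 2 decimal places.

74.78

N = 178460; weights Wₕ = Nₕ/N = (0.2715, 0.3206, 0.1764, 0.2315).
x̄_st = Σ Wₕ·x̄ₕ = 0.2715·84.85 + 0.3206·70.54 + 0.1764·66.68 + 0.2315·75.03 ≈ 74.7830...
→ 74.78.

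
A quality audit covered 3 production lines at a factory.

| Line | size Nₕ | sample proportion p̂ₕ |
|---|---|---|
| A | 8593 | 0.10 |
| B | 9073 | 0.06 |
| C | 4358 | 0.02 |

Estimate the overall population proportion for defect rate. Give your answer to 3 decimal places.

0.068

Wₕ = Nₕ/N with N = 22024: 0.3902, 0.4120, 0.1979.
p̂_st = 0.3902·0.10 + 0.4120·0.06 + 0.1979·0.02 ≈ 0.06769... → 0.068.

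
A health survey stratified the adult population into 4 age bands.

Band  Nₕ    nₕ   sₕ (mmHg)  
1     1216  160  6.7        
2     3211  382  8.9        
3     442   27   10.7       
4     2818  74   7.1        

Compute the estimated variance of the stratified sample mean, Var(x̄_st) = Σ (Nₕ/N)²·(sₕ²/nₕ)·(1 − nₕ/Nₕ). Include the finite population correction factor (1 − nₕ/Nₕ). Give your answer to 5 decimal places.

0.14028

N = 7687; Wₕ = Nₕ/N.
band 1: (1216/7687)²·6.7²/160·(1 − 160/1216) = 0.00609696
band 2: (3211/7687)²·8.9²/382·(1 − 382/3211) = 0.03187690
band 3: (442/7687)²·10.7²/27·(1 − 27/442) = 0.01316317
band 4: (2818/7687)²·7.1²/74·(1 − 74/2818) = 0.08914486
Sum = 0.14028189 → 0.14028.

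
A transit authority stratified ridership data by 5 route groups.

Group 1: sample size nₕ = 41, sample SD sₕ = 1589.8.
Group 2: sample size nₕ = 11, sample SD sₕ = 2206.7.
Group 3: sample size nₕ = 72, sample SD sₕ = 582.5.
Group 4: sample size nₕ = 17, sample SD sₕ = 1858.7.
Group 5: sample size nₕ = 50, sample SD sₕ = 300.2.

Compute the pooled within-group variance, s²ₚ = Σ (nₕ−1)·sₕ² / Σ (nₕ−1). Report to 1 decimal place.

1255788.6

Degrees of freedom: 40 + 10 + 71 + 16 + 49 = 186.
Σ(nₕ−1)sₕ² = 40·2527464.04 + 10·4869524.89 + 71·339306.25 + 16·3454765.69 + 49·90120.04 = 233576687.25.
s²ₚ = 233576687.25 / 186 = 1255788.641... → 1255788.6.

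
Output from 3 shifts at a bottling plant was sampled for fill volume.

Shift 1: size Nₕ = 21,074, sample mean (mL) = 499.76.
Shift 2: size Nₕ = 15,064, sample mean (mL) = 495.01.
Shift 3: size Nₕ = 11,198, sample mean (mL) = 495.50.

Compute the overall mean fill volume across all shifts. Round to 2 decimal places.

497.24

x̄_st = (Σ Nₕx̄ₕ) / (Σ Nₕ) = (21074·499.76 + 15064·495.01 + 11198·495.50) / 47336
= 23537381.88 / 47336 = 497.2406... → 497.24.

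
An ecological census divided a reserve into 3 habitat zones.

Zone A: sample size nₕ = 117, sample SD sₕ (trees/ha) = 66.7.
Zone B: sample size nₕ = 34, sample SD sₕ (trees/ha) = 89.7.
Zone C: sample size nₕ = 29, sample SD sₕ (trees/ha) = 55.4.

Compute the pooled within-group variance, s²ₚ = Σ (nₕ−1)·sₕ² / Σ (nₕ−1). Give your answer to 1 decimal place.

A: (117−1)·66.7² = 116·4448.89 = 516071.24
B: (34−1)·89.7² = 33·8046.09 = 265520.97
C: (29−1)·55.4² = 28·3069.16 = 85936.48
Numerator = 867528.69; denominator = Σ(nₕ−1) = 177.
s²ₚ = 867528.69/177 = 4901.292... → 4901.3.

4901.3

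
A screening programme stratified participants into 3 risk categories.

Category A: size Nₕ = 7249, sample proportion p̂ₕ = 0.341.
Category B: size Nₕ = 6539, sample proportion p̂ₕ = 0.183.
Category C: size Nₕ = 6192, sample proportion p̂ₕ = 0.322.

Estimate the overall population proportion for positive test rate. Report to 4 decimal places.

0.2834

N = 7249 + 6539 + 6192 = 19980.
Overall proportion = Σ (Nₕ/N)·p̂ₕ.
Σ Nₕp̂ₕ = 2471.909 + 1196.637 + 1993.824 = 5662.37.
5662.37 / 19980 = 0.283402... → 0.2834.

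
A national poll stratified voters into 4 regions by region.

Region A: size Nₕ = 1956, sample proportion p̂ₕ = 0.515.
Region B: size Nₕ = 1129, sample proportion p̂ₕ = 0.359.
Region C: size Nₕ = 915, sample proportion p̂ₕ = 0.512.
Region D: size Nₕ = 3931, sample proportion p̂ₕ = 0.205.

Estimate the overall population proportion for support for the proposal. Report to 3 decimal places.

N = 1956 + 1129 + 915 + 3931 = 7931.
Overall proportion = Σ (Nₕ/N)·p̂ₕ.
Σ Nₕp̂ₕ = 1007.34 + 405.311 + 468.48 + 805.855 = 2686.986.
2686.986 / 7931 = 0.33880... → 0.339.

0.339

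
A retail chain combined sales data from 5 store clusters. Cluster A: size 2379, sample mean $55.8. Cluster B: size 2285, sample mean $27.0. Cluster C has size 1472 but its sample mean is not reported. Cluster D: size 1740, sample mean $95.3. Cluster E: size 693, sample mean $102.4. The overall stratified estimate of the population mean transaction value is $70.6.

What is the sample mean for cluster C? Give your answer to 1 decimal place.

118.0

N = 2379 + 2285 + 1472 + 1740 + 693 = 8569.
Overall total = μ·N = 70.6·8569 = 604971.4.
Subtract the known strata: 2379·55.8 + 2285·27.0 + 1740·95.3 + 693·102.4 = 431228.4.
Remaining total for cluster C: 604971.4 − 431228.4 = 173743.
Divide by its size: 173743 / 1472 = 118.032... → 118.0.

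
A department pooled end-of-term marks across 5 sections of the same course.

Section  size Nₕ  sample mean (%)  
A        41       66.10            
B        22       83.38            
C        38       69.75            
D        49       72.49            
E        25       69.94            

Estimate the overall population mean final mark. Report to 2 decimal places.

x̄_st = (Σ Nₕx̄ₕ) / (Σ Nₕ) = (41·66.10 + 22·83.38 + 38·69.75 + 49·72.49 + 25·69.94) / 175
= 12495.47 / 175 = 71.4027... → 71.40.

71.40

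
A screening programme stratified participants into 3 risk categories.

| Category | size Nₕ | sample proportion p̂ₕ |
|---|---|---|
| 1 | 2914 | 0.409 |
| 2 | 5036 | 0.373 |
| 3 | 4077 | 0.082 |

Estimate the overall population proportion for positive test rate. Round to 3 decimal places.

0.283

Wₕ = Nₕ/N with N = 12027: 0.2423, 0.4187, 0.3390.
p̂_st = 0.2423·0.409 + 0.4187·0.373 + 0.3390·0.082 ≈ 0.28308... → 0.283.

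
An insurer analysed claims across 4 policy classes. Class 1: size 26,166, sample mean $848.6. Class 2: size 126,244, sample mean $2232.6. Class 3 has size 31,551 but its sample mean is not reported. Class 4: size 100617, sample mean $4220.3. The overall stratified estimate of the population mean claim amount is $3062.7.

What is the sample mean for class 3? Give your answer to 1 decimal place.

Σ Nₕx̄ₕ = N·μ, so 31551·x̄_3 = 284578·3062.7 − (26166·848.6 + 126244·2232.6 + 100617·4220.3).
= 871577040.6 − 728690747.1 = 142886293.5.
x̄_3 = 142886293.5 / 31551 = 4528.741... → 4528.7.

4528.7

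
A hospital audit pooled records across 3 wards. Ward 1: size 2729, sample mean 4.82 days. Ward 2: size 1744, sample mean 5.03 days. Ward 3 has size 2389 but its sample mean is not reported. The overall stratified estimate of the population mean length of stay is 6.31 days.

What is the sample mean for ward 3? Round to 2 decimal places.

8.95

N = 2729 + 1744 + 2389 = 6862.
Overall total = μ·N = 6.31·6862 = 43299.22.
Subtract the known strata: 2729·4.82 + 1744·5.03 = 21926.1.
Remaining total for ward 3: 43299.22 − 21926.1 = 21373.12.
Divide by its size: 21373.12 / 2389 = 8.9465... → 8.95.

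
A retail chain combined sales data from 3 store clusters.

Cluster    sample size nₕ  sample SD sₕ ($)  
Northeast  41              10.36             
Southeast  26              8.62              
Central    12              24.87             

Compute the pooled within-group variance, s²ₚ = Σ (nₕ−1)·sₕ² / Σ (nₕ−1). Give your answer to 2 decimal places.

Northeast: (41−1)·10.36² = 40·107.3296 = 4293.184
Southeast: (26−1)·8.62² = 25·74.3044 = 1857.61
Central: (12−1)·24.87² = 11·618.5169 = 6803.6859
Numerator = 12954.4799; denominator = Σ(nₕ−1) = 76.
s²ₚ = 12954.4799/76 = 170.4537... → 170.45.

170.45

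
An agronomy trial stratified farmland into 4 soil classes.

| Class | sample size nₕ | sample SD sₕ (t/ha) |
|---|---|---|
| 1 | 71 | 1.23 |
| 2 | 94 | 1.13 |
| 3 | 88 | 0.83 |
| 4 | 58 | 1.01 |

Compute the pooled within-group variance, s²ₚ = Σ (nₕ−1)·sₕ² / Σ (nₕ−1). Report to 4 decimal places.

1.1164

1: (71−1)·1.23² = 70·1.5129 = 105.903
2: (94−1)·1.13² = 93·1.2769 = 118.7517
3: (88−1)·0.83² = 87·0.6889 = 59.9343
4: (58−1)·1.01² = 57·1.0201 = 58.1457
Numerator = 342.7347; denominator = Σ(nₕ−1) = 307.
s²ₚ = 342.7347/307 = 1.116400... → 1.1164.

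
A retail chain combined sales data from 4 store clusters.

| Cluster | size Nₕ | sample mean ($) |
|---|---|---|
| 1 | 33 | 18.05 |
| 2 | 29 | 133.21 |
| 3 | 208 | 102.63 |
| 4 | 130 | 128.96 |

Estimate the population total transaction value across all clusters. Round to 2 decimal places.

42570.58

1: 33·18.05 = 595.65
2: 29·133.21 = 3863.09
3: 208·102.63 = 21347.04
4: 130·128.96 = 16764.8
τ̂ = Σ Nₕx̄ₕ = 42570.58.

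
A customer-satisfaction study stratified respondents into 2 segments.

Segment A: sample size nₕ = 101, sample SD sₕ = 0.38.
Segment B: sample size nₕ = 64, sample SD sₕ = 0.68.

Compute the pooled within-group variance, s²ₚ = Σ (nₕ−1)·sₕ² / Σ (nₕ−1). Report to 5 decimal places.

0.26731

Degrees of freedom: 100 + 63 = 163.
Σ(nₕ−1)sₕ² = 100·0.1444 + 63·0.4624 = 43.5712.
s²ₚ = 43.5712 / 163 = 0.2673080... → 0.26731.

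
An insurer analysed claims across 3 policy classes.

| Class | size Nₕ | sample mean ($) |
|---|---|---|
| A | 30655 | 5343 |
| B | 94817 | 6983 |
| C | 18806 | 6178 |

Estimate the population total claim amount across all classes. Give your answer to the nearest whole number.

A: 30655·5343 = 163789665
B: 94817·6983 = 662107111
C: 18806·6178 = 116183468
τ̂ = Σ Nₕx̄ₕ = 942080244.

942080244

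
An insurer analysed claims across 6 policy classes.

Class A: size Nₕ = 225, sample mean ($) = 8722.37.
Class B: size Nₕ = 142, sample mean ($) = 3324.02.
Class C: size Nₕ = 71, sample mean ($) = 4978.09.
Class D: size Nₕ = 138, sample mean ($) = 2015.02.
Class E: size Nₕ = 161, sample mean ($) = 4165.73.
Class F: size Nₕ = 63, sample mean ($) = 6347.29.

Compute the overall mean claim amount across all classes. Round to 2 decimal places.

N = 800; weights Wₕ = Nₕ/N = (0.2813, 0.1775, 0.0888, 0.1725, 0.2013, 0.0788).
x̄_st = Σ Wₕ·x̄ₕ = 0.2813·8722.37 + 0.1775·3324.02 + 0.0888·4978.09 + 0.1725·2015.02 + 0.2013·4165.73 + 0.0788·6347.29 ≈ 5170.7788
→ 5170.78.

5170.78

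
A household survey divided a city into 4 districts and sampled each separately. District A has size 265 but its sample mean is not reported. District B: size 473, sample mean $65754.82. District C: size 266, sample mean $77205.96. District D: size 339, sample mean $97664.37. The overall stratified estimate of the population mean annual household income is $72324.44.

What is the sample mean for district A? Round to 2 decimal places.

46734.67

N = 265 + 473 + 266 + 339 = 1343.
Overall total = μ·N = 72324.44·1343 = 97131722.92.
Subtract the known strata: 473·65754.82 + 266·77205.96 + 339·97664.37 = 84747036.65.
Remaining total for district A: 97131722.92 − 84747036.65 = 12384686.27.
Divide by its size: 12384686.27 / 265 = 46734.6652... → 46734.67.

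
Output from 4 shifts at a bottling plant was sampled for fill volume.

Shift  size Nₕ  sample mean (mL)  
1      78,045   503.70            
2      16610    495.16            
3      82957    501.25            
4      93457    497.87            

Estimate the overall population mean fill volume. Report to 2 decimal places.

500.42

x̄_st = (Σ Nₕx̄ₕ) / (Σ Nₕ) = (78045·503.70 + 16610·495.16 + 82957·501.25 + 93457·497.87) / 271069
= 135647506.94 / 271069 = 500.4169... → 500.42.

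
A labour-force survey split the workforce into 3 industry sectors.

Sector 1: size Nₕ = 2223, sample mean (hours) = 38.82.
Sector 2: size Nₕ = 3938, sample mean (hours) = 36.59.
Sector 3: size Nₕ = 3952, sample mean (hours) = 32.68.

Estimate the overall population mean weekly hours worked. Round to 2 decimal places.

35.55

N = 10113; weights Wₕ = Nₕ/N = (0.2198, 0.3894, 0.3908).
x̄_st = Σ Wₕ·x̄ₕ = 0.2198·38.82 + 0.3894·36.59 + 0.3908·32.68 ≈ 35.5522...
→ 35.55.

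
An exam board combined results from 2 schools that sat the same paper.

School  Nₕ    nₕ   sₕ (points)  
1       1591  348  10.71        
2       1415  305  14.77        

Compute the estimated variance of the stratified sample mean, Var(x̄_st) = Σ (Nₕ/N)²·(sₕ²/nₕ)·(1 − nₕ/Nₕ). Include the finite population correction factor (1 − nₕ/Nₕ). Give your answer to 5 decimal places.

0.19646

N = 3006; Wₕ = Nₕ/N.
school 1: (1591/3006)²·10.71²/348·(1 − 348/1591) = 0.07213783
school 2: (1415/3006)²·14.77²/305·(1 − 305/1415) = 0.12432619
Sum = 0.19646401 → 0.19646.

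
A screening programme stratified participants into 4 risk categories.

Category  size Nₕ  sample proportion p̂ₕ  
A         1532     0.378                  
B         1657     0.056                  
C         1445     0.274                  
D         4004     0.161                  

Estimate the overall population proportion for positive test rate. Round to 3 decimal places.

0.198

Wₕ = Nₕ/N with N = 8638: 0.1774, 0.1918, 0.1673, 0.4635.
p̂_st = 0.1774·0.378 + 0.1918·0.056 + 0.1673·0.274 + 0.4635·0.161 ≈ 0.19825... → 0.198.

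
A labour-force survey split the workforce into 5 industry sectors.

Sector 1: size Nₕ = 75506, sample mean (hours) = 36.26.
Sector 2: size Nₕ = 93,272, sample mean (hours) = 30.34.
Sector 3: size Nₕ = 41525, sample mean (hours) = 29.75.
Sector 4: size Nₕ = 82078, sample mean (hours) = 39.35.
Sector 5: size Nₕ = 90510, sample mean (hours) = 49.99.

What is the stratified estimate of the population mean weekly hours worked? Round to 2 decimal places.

x̄_st = (Σ Nₕx̄ₕ) / (Σ Nₕ) = (75506·36.26 + 93272·30.34 + 41525·29.75 + 82078·39.35 + 90510·49.99) / 382891
= 14557452.99 / 382891 = 38.0198... → 38.02.

38.02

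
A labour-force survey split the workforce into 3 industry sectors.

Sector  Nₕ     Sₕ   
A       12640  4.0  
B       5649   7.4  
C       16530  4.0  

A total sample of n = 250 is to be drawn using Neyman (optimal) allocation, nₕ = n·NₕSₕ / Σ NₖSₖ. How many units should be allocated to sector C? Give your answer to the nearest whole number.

Σ NₕSₕ = 12640·4.0 + 5649·7.4 + 16530·4.0 = 158482.6.
Share for C: 66120/158482.6 = 0.41721.
n_C = 250 × 0.41721 = 104.302... → 104.

104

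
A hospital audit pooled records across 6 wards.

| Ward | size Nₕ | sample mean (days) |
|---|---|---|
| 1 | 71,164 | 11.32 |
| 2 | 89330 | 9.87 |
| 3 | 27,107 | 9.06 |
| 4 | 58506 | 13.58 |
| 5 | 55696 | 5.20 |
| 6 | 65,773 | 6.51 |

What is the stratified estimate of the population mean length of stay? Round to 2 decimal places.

N = 71164 + 89330 + 27107 + 58506 + 55696 + 65773 = 367576.
The stratified mean weights each stratum mean by its population share Nₕ/N.
Σ Nₕx̄ₕ = 71164·11.32 + 89330·9.87 + 27107·9.06 + 58506·13.58 + 55696·5.20 + 65773·6.51 = 805576.48 + 881687.1 + 245589.42 + 794511.48 + 289619.2 + 428182.23 = 3445165.91.
Divide by N: 3445165.91 / 367576 = 9.3727... → 9.37.

9.37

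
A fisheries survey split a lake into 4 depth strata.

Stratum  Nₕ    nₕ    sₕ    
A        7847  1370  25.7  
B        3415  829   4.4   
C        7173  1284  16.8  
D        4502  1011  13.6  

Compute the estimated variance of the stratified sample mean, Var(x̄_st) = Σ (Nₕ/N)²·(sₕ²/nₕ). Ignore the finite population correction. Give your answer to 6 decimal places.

N = 22937; Wₕ = Nₕ/N.
stratum A: (7847/22937)²·25.7²/1370 = 0.056426064
stratum B: (3415/22937)²·4.4²/829 = 0.000517677
stratum C: (7173/22937)²·16.8²/1284 = 0.021497204
stratum D: (4502/22937)²·13.6²/1011 = 0.007047976
Sum = 0.085488921 → 0.085489.

0.085489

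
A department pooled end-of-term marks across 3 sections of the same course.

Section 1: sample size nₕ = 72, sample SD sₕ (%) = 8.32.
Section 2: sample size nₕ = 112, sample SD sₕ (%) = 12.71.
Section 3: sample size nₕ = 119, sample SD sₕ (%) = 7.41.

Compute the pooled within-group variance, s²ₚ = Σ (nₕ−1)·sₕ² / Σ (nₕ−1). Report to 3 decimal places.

Degrees of freedom: 71 + 111 + 118 = 300.
Σ(nₕ−1)sₕ² = 71·69.2224 + 111·161.5441 + 118·54.9081 = 29325.3413.
s²ₚ = 29325.3413 / 300 = 97.75114... → 97.751.

97.751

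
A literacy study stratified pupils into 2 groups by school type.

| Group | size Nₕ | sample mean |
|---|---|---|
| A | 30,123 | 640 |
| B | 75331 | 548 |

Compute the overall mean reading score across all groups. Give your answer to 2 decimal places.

N = 105454; weights Wₕ = Nₕ/N = (0.2857, 0.7143).
x̄_st = Σ Wₕ·x̄ₕ = 0.2857·640 + 0.7143·548 ≈ 574.2799...
→ 574.28.

574.28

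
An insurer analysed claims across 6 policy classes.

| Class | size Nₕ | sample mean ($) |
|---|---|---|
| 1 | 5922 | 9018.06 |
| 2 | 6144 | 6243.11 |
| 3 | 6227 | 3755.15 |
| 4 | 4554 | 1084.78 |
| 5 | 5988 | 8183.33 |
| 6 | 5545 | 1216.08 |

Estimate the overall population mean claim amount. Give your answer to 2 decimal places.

x̄_st = (Σ Nₕx̄ₕ) / (Σ Nₕ) = (5922·9018.06 + 6144·6243.11 + 6227·3755.15 + 4554·1084.78 + 5988·8183.33 + 5545·1216.08) / 34380
= 175830969.97 / 34380 = 5114.3389... → 5114.34.

5114.34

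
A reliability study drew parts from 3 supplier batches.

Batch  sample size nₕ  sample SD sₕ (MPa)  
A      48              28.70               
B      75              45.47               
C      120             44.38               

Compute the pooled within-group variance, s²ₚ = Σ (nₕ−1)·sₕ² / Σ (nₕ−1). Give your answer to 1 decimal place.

A: (48−1)·28.70² = 47·823.69 = 38713.43
B: (75−1)·45.47² = 74·2067.5209 = 152996.5466
C: (120−1)·44.38² = 119·1969.5844 = 234380.5436
Numerator = 426090.5202; denominator = Σ(nₕ−1) = 240.
s²ₚ = 426090.5202/240 = 1775.377... → 1775.4.

1775.4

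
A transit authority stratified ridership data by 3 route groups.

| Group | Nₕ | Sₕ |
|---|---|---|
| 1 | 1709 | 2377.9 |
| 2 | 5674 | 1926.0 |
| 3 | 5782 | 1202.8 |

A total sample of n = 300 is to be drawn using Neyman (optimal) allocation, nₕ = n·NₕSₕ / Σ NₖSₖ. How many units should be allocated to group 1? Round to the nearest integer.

56

1: NₕSₕ = 1709·2377.9 = 4063831.1
2: NₕSₕ = 5674·1926.0 = 10928124
3: NₕSₕ = 5782·1202.8 = 6954589.6
Σ NₕSₕ = 21946544.7.
n_1 = 300·4063831.1/21946544.7 = 55.551... → 56.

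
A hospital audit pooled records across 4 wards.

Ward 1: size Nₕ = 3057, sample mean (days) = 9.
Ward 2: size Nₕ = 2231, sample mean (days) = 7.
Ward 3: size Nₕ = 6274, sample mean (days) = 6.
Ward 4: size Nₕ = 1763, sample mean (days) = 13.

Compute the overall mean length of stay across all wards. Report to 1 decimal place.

7.8

x̄_st = (Σ Nₕx̄ₕ) / (Σ Nₕ) = (3057·9 + 2231·7 + 6274·6 + 1763·13) / 13325
= 103693 / 13325 = 7.782... → 7.8.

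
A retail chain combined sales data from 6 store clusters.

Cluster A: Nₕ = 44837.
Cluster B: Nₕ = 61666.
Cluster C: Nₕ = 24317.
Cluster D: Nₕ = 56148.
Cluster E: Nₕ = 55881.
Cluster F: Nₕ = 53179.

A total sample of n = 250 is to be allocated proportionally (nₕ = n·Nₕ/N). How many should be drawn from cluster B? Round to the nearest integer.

Share of cluster B = 61666/296028 = 0.20831.
Allocate 250 × 0.20831 = 52.078... → 52.

52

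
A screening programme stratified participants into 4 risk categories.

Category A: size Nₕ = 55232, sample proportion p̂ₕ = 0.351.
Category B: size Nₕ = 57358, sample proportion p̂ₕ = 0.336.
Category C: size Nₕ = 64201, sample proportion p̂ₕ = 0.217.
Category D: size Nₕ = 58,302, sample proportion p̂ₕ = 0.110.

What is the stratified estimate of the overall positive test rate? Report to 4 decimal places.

0.2510

N = 55232 + 57358 + 64201 + 58302 = 235093.
Overall proportion = Σ (Nₕ/N)·p̂ₕ.
Σ Nₕp̂ₕ = 19386.432 + 19272.288 + 13931.617 + 6413.22 = 59003.557.
59003.557 / 235093 = 0.250980... → 0.2510.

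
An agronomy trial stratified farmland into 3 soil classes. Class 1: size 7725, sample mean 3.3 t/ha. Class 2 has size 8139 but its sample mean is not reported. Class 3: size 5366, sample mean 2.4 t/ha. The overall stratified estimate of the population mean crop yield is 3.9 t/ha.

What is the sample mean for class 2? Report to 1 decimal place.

5.5

N = 7725 + 8139 + 5366 = 21230.
Overall total = μ·N = 3.9·21230 = 82797.
Subtract the known strata: 7725·3.3 + 5366·2.4 = 38370.9.
Remaining total for class 2: 82797 − 38370.9 = 44426.1.
Divide by its size: 44426.1 / 8139 = 5.458... → 5.5.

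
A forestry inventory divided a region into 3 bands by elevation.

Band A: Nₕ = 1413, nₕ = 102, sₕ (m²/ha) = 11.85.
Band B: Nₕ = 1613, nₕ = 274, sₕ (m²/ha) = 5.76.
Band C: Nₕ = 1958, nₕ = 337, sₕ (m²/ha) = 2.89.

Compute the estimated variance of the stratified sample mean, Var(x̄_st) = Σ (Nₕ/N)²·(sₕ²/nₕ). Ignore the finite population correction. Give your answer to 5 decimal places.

0.12716

N = 4984. Term for each stratum: Wₕ²sₕ²/nₕ.
Var(x̄_st) = 0.11065341 + 0.01268256 + 0.00382503 = 0.12716100 → 0.12716.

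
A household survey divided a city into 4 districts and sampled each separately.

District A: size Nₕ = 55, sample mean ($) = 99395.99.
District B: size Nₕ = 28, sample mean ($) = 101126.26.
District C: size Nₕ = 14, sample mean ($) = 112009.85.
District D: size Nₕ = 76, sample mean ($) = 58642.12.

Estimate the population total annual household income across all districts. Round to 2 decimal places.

Estimate total by summing Nₕ·x̄ₕ over strata.
55·99395.99 + 28·101126.26 + 14·112009.85 + 76·58642.12 = 5466779.45 + 2831535.28 + 1568137.9 + 4456801.12 = 14323253.75.

14323253.75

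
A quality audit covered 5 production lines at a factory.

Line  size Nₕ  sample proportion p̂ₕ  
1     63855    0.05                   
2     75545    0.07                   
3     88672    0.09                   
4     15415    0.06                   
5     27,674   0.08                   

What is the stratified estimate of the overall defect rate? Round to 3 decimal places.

Wₕ = Nₕ/N with N = 271161: 0.2355, 0.2786, 0.3270, 0.0568, 0.1021.
p̂_st = 0.2355·0.05 + 0.2786·0.07 + 0.3270·0.09 + 0.0568·0.06 + 0.1021·0.08 ≈ 0.07228... → 0.072.

0.072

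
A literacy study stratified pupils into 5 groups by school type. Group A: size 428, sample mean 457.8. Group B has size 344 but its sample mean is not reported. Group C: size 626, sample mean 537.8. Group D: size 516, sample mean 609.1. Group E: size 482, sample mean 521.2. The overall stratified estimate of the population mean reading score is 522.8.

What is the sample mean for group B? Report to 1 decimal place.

N = 428 + 344 + 626 + 516 + 482 = 2396.
Overall total = μ·N = 522.8·2396 = 1252628.8.
Subtract the known strata: 428·457.8 + 626·537.8 + 516·609.1 + 482·521.2 = 1098115.2.
Remaining total for group B: 1252628.8 − 1098115.2 = 154513.6.
Divide by its size: 154513.6 / 344 = 449.167... → 449.2.

449.2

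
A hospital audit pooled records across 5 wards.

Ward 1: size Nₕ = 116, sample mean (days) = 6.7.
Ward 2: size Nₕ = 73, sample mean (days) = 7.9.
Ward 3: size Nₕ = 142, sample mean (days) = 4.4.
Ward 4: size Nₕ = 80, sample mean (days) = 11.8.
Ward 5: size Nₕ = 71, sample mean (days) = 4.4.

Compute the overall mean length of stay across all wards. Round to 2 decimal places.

6.71

N = 116 + 73 + 142 + 80 + 71 = 482.
Weight each subgroup mean by Nₕ/N and sum.
Σ Nₕx̄ₕ = 116·6.7 + 73·7.9 + 142·4.4 + 80·11.8 + 71·4.4 = 777.2 + 576.7 + 624.8 + 944 + 312.4 = 3235.1.
Divide by N: 3235.1 / 482 = 6.7118... → 6.71.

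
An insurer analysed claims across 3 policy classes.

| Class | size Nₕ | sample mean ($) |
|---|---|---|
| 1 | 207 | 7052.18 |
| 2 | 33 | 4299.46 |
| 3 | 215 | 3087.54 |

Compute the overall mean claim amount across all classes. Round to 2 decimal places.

4979.13

N = 455; weights Wₕ = Nₕ/N = (0.4549, 0.0725, 0.4725).
x̄_st = Σ Wₕ·x̄ₕ = 0.4549·7052.18 + 0.0725·4299.46 + 0.4725·3087.54 ≈ 4979.1309...
→ 4979.13.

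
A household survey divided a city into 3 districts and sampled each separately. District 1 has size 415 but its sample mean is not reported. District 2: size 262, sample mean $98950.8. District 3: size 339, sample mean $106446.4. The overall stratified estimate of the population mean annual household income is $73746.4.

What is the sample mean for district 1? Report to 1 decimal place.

31122.7

N = 415 + 262 + 339 = 1016.
Overall total = μ·N = 73746.4·1016 = 74926342.4.
Subtract the known strata: 262·98950.8 + 339·106446.4 = 62010439.2.
Remaining total for district 1: 74926342.4 − 62010439.2 = 12915903.2.
Divide by its size: 12915903.2 / 415 = 31122.658... → 31122.7.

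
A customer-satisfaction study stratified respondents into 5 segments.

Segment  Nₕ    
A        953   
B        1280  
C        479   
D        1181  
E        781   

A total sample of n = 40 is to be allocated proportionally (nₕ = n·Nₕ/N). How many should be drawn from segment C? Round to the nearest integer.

Share of segment C = 479/4674 = 0.10248.
Allocate 40 × 0.10248 = 4.099... → 4.

4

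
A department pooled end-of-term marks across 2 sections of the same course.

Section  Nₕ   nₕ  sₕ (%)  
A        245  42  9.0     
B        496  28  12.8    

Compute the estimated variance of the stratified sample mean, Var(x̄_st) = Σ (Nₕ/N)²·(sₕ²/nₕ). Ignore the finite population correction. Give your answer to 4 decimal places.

2.8326

N = 741; Wₕ = Nₕ/N.
section A: (245/741)²·9.0²/42 = 0.2108295
section B: (496/741)²·12.8²/28 = 2.6217353
Sum = 2.8325649 → 2.8326.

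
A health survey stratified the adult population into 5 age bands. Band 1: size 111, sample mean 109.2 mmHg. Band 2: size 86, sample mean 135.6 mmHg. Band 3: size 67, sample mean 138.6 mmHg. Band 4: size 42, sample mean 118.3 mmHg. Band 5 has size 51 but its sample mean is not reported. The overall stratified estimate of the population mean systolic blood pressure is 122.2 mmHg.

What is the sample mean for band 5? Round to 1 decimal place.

Σ Nₕx̄ₕ = N·μ, so 51·x̄_5 = 357·122.2 − (111·109.2 + 86·135.6 + 67·138.6 + 42·118.3).
= 43625.4 − 38037.6 = 5587.8.
x̄_5 = 5587.8 / 51 = 109.565... → 109.6.

109.6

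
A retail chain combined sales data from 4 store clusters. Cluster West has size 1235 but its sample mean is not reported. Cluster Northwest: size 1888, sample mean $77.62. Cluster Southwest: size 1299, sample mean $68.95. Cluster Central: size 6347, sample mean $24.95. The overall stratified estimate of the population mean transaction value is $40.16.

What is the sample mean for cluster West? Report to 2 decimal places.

N = 1235 + 1888 + 1299 + 6347 = 10769.
Overall total = μ·N = 40.16·10769 = 432483.04.
Subtract the known strata: 1888·77.62 + 1299·68.95 + 6347·24.95 = 394470.26.
Remaining total for cluster West: 432483.04 − 394470.26 = 38012.78.
Divide by its size: 38012.78 / 1235 = 30.7796... → 30.78.

30.78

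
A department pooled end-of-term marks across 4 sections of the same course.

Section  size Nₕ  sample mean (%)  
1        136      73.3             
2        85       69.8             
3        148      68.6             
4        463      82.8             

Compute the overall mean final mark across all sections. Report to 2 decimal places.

77.39

N = 136 + 85 + 148 + 463 = 832.
Overall mean = Σ (Nₕ/N)·x̄ₕ — weight by population share, not a simple average.
Σ Nₕx̄ₕ = 136·73.3 + 85·69.8 + 148·68.6 + 463·82.8 = 9968.8 + 5933 + 10152.8 + 38336.4 = 64391.
Divide by N: 64391 / 832 = 77.3930... → 77.39.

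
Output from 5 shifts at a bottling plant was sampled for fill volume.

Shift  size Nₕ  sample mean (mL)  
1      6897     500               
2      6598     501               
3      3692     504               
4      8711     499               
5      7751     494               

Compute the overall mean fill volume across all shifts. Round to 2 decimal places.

498.99

N = 33649; weights Wₕ = Nₕ/N = (0.2050, 0.1961, 0.1097, 0.2589, 0.2303).
x̄_st = Σ Wₕ·x̄ₕ = 0.2050·500 + 0.1961·501 + 0.1097·504 + 0.2589·499 + 0.2303·494 ≈ 498.9940...
→ 498.99.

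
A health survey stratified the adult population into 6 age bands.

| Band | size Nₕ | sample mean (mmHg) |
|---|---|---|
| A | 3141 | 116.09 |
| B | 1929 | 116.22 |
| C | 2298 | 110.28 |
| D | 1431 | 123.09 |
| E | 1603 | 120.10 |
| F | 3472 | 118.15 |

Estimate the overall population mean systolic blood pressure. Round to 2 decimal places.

N = 3141 + 1929 + 2298 + 1431 + 1603 + 3472 = 13874.
The stratified mean weights each stratum mean by its population share Nₕ/N.
Σ Nₕx̄ₕ = 3141·116.09 + 1929·116.22 + 2298·110.28 + 1431·123.09 + 1603·120.10 + 3472·118.15 = 364638.69 + 224188.38 + 253423.44 + 176141.79 + 192520.3 + 410216.8 = 1621129.4.
Divide by N: 1621129.4 / 13874 = 116.8466... → 116.85.

116.85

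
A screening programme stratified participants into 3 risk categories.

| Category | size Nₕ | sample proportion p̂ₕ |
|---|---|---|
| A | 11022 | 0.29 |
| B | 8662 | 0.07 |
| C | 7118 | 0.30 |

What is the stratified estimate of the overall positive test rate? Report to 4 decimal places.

0.2216

N = 11022 + 8662 + 7118 = 26802.
Overall proportion = Σ (Nₕ/N)·p̂ₕ.
Σ Nₕp̂ₕ = 3196.38 + 606.34 + 2135.4 = 5938.12.
5938.12 / 26802 = 0.221555... → 0.2216.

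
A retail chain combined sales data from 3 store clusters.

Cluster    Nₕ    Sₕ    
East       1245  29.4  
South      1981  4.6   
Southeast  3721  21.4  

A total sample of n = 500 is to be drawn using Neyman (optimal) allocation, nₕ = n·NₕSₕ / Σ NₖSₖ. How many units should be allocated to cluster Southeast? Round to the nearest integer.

318

East: NₕSₕ = 1245·29.4 = 36603
South: NₕSₕ = 1981·4.6 = 9112.6
Southeast: NₕSₕ = 3721·21.4 = 79629.4
Σ NₕSₕ = 125345.
n_Southeast = 500·79629.4/125345 = 317.641... → 318.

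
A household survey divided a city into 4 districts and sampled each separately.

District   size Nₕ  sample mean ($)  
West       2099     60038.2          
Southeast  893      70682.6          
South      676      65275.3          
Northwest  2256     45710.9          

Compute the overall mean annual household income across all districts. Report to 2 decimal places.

56784.21

x̄_st = (Σ Nₕx̄ₕ) / (Σ Nₕ) = (2099·60038.2 + 893·70682.6 + 676·65275.3 + 2256·45710.9) / 5924
= 336389636.8 / 5924 = 56784.2061... → 56784.21.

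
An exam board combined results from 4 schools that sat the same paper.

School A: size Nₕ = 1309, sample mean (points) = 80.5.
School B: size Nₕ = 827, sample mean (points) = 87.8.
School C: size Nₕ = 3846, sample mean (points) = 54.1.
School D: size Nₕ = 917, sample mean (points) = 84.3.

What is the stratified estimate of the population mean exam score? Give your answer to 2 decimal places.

x̄_st = (Σ Nₕx̄ₕ) / (Σ Nₕ) = (1309·80.5 + 827·87.8 + 3846·54.1 + 917·84.3) / 6899
= 463356.8 / 6899 = 67.1629... → 67.16.

67.16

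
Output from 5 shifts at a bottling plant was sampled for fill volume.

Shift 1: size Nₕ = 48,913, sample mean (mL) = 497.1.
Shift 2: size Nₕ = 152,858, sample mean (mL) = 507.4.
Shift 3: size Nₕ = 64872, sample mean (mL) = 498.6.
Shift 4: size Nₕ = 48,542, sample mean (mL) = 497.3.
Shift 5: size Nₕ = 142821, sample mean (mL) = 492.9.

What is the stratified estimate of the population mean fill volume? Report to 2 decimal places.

499.46

N = 48913 + 152858 + 64872 + 48542 + 142821 = 458006.
The stratified mean weights each stratum mean by its population share Nₕ/N.
Σ Nₕx̄ₕ = 48913·497.1 + 152858·507.4 + 64872·498.6 + 48542·497.3 + 142821·492.9 = 24314652.3 + 77560149.2 + 32345179.2 + 24139936.6 + 70396470.9 = 228756388.2.
Divide by N: 228756388.2 / 458006 = 499.4616... → 499.46.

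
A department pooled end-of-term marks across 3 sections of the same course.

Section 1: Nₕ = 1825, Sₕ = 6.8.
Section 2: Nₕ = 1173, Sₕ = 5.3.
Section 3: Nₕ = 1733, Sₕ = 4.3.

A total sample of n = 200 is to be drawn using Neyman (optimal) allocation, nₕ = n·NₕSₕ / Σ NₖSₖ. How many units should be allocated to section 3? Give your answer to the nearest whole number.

57

Σ NₕSₕ = 1825·6.8 + 1173·5.3 + 1733·4.3 = 26078.8.
Share for 3: 7451.9/26078.8 = 0.28575.
n_3 = 200 × 0.28575 = 57.149... → 57.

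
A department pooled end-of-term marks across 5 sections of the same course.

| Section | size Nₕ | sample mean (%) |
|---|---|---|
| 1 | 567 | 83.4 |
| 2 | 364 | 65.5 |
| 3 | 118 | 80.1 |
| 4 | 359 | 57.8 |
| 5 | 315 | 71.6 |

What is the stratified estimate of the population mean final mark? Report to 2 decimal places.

x̄_st = (Σ Nₕx̄ₕ) / (Σ Nₕ) = (567·83.4 + 364·65.5 + 118·80.1 + 359·57.8 + 315·71.6) / 1723
= 123885.8 / 1723 = 71.9012... → 71.90.

71.90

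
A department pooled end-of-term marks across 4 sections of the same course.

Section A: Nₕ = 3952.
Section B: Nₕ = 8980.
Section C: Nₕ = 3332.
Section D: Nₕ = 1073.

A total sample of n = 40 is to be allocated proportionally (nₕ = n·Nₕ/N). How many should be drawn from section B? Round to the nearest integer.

21

N = 3952 + 8980 + 3332 + 1073 = 17337.
n_B = 40·8980/17337 = 20.719... → 21.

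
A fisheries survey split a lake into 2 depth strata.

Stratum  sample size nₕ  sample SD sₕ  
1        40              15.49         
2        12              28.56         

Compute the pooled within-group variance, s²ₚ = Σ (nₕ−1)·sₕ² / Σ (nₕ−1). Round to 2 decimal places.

366.60

1: (40−1)·15.49² = 39·239.9401 = 9357.6639
2: (12−1)·28.56² = 11·815.6736 = 8972.4096
Numerator = 18330.0735; denominator = Σ(nₕ−1) = 50.
s²ₚ = 18330.0735/50 = 366.6015... → 366.60.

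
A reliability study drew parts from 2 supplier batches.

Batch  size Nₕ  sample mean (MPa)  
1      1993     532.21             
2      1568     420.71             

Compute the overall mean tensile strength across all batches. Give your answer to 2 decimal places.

x̄_st = (Σ Nₕx̄ₕ) / (Σ Nₕ) = (1993·532.21 + 1568·420.71) / 3561
= 1720367.81 / 3561 = 483.1137... → 483.11.

483.11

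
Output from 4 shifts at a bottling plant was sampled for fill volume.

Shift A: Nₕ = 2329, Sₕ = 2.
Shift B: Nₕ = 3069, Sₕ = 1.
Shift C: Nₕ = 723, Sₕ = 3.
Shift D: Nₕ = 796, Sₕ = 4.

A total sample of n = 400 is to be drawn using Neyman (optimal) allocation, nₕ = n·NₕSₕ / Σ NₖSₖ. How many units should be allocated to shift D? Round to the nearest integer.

A: NₕSₕ = 2329·2 = 4658
B: NₕSₕ = 3069·1 = 3069
C: NₕSₕ = 723·3 = 2169
D: NₕSₕ = 796·4 = 3184
Σ NₕSₕ = 13080.
n_D = 400·3184/13080 = 97.370... → 97.

97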